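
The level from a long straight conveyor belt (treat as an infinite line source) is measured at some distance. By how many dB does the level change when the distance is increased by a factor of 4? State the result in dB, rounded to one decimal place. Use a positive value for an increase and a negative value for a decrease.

-6.0 dB

Line-source spreading: ΔL = −10·log₁₀(r₂/r₁).
ΔL = −10·log₁₀(4) = -6.02 dB.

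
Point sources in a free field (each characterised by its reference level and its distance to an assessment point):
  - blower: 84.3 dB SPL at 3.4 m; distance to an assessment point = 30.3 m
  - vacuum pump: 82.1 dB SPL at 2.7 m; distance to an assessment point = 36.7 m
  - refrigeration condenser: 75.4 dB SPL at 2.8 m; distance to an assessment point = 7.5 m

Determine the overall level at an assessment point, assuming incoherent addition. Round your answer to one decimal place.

Apply inverse-square spreading to bring every level to the receiver, then sum 10^(L/10).
blower: 84.3 − 20·log₁₀(30.3/3.4) = 84.3 − 19.00 = 65.30 dB SPL.
vacuum pump: 82.1 − 20·log₁₀(36.7/2.7) = 82.1 − 22.67 = 59.43 dB SPL.
refrigeration condenser: 75.4 − 20·log₁₀(7.5/2.8) = 75.4 − 8.56 = 66.84 dB SPL.
Σ 10^(L/10) = 9.100e+06 → L_total = 10·log₁₀(9.100e+06) = 69.59 dB SPL.

69.6 dB SPL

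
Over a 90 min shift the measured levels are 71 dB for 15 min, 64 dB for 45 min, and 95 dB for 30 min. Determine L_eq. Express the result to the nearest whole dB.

90 dB

L_eq = 10·log₁₀[(1/T)·Σ tᵢ·10^(Lᵢ/10)] with T = 90 min.
Σ tᵢ·10^(Lᵢ/10) = 15·10^(71/10) + 45·10^(64/10) + 30·10^(95/10) = 9.517e+10.
L_eq = 10·log₁₀(9.517e+10/90) = 90.24 dB.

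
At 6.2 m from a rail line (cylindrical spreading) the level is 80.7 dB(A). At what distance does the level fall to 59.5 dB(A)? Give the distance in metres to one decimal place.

The 21.2 dB drop corresponds to a distance ratio of 10^(21.2/10) for a line source.
r₂ = 6.2·10^((80.7−59.5)/10) = 6.2·10^(21.2/10) = 817.32 m.

817.3 m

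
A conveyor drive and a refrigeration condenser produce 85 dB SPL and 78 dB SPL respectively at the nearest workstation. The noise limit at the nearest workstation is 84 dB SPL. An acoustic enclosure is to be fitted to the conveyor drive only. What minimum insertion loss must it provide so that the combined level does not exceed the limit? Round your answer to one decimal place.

Fixed contribution from the other source: Σ 10^(L/10) = 10^(78/10) = 6.310e+07 (78.00 dB SPL).
The limit corresponds to 10^(84/10) = 2.512e+08; subtracting the fixed part leaves 1.881e+08 for the conveyor drive, i.e. 82.74 dB SPL.
Required insertion loss = 85 − 82.74 = 2.26 dB.

2.3 dB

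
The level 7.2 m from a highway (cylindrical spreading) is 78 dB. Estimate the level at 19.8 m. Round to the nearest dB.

74 dB

Cylindrical spreading from a line source gives a 10·log₁₀(r₂/r₁) drop.
L₂ = 78 − 10·log₁₀(19.8/7.2) = 78 − 4.393 = 73.61 dB.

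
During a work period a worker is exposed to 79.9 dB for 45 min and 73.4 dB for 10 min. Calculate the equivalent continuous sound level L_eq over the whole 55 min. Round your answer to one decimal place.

79.2 dB

L_eq = 10·log₁₀[(1/T)·Σ tᵢ·10^(Lᵢ/10)] with T = 55 min.
Σ tᵢ·10^(Lᵢ/10) = 45·10^(79.9/10) + 10·10^(73.4/10) = 4.616e+09.
L_eq = 10·log₁₀(4.616e+09/55) = 79.24 dB.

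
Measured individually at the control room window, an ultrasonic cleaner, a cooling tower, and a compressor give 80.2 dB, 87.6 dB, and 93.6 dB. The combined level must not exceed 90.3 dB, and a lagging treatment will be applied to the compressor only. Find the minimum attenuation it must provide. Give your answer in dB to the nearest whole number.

8 dB

The untreated sources together contribute 10^(80.2/10) + 10^(87.6/10) = 6.802e+08, i.e. 88.33 dB.
The limit corresponds to 10^(90.3/10) = 1.072e+09; subtracting the fixed part leaves 3.914e+08 for the compressor, i.e. 85.93 dB.
Required insertion loss = 93.6 − 85.93 = 7.67 dB.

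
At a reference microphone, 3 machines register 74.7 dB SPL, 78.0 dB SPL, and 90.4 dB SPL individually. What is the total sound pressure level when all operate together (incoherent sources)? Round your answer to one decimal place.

Incoherent sources combine by intensity addition: L_total = 10·log₁₀(Σ 10^(L_i/10)).
Σ 10^(L/10) = 10^(74.7/10) + 10^(78.0/10) + 10^(90.4/10) = 1.189e+09.
L_total = 10·log₁₀(1.189e+09) = 90.75 dB SPL.

90.8 dB SPL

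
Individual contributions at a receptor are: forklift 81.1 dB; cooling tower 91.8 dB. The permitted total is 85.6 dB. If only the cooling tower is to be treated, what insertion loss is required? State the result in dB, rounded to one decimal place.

8.1 dB

Fixed contribution from the other source: Σ 10^(L/10) = 10^(81.1/10) = 1.288e+08 (81.10 dB).
The limit corresponds to 10^(85.6/10) = 3.631e+08; subtracting the fixed part leaves 2.343e+08 for the cooling tower, i.e. 83.70 dB.
Required insertion loss = 91.8 − 83.70 = 8.10 dB.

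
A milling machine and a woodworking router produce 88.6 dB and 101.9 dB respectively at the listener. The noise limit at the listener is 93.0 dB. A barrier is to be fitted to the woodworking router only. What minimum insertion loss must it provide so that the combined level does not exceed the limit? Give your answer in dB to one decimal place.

Fixed contribution from the other source: Σ 10^(L/10) = 10^(88.6/10) = 7.244e+08 (88.60 dB).
To meet 93.0 dB overall, the treated woodworking router may contribute at most 10^(93.0/10) − 7.244e+08 = 1.271e+09, i.e. 91.04 dB.
Required insertion loss = 101.9 − 91.04 = 10.86 dB.

10.9 dB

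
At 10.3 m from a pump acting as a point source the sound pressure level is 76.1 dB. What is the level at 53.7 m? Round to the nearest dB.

62 dB

Spherical spreading from a point source gives a 20·log₁₀(r₂/r₁) drop.
L₂ = 76.1 − 20·log₁₀(53.7/10.3) = 76.1 − 14.343 = 61.76 dB.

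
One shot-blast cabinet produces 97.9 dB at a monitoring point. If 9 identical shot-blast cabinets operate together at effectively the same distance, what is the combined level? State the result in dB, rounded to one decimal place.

107.4 dB

L_total = L₁ + 10·log₁₀ N for N identical incoherent sources.
L_total = 97.9 + 10·log₁₀(9) = 97.9 + 9.542 = 107.44 dB.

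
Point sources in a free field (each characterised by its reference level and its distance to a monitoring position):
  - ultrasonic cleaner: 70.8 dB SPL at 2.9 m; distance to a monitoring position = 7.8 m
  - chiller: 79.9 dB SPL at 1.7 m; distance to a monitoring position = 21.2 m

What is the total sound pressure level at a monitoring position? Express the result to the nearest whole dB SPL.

64 dB SPL

First find each source's level at the receiver (point-source: −20·log₁₀(r/r_ref)), then combine on an intensity basis.
ultrasonic cleaner: 70.8 − 20·log₁₀(7.8/2.9) = 70.8 − 8.59 = 62.21 dB SPL.
chiller: 79.9 − 20·log₁₀(21.2/1.7) = 79.9 − 21.92 = 57.98 dB SPL.
Σ 10^(L/10) = 2.290e+06 → L_total = 10·log₁₀(2.290e+06) = 63.60 dB SPL.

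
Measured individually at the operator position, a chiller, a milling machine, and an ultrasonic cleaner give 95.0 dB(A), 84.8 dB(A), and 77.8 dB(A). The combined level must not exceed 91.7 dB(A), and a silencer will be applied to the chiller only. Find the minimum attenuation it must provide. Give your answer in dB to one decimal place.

4.5 dB

The untreated sources together contribute 10^(84.8/10) + 10^(77.8/10) = 3.623e+08, i.e. 85.59 dB(A).
To meet 91.7 dB(A) overall, the treated chiller may contribute at most 10^(91.7/10) − 3.623e+08 = 1.117e+09, i.e. 90.48 dB(A).
So the chiller must be reduced from 95.0 to 90.48 dB(A): IL = 4.52 dB.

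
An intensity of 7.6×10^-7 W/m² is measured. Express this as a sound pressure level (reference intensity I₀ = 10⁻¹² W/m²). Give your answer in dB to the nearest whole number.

L = 10·log₁₀(I/I₀) = 10·log₁₀(7.6×10^-7/10⁻¹²) = 10·log₁₀(7.6×10^5).
L = 10·(0.8808 + 5) = 58.81 dB.

59 dB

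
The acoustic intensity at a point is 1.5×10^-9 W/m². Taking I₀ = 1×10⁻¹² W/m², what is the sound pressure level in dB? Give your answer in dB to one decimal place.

L = 10·log₁₀(I/I₀) = 10·log₁₀(1.5×10^-9/10⁻¹²) = 10·log₁₀(1.5×10^3).
L = 10·(0.1761 + 3) = 31.76 dB.

31.8 dB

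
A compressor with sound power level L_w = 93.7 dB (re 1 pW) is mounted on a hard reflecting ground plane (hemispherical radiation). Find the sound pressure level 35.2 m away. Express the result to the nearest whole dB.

Free-field hemispherical radiation: L_p = L_w − 10·log₁₀(2π·r²), r = 35.2 m.
2π·r² = 7785 m², 10·log₁₀ of that is 38.913 dB.
L_p = 93.7 − 38.913 = 54.79 dB.

55 dB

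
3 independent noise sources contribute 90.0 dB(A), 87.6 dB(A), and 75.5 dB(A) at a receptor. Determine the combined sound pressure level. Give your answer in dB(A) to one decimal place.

For uncorrelated sources the intensities add, so convert each level to linear form, sum, and take 10·log₁₀ of the total.
Σ 10^(L/10) = 10^(90.0/10) + 10^(87.6/10) + 10^(75.5/10) = 1.611e+09.
L_total = 10·log₁₀(1.611e+09) = 92.07 dB(A).

92.1 dB(A)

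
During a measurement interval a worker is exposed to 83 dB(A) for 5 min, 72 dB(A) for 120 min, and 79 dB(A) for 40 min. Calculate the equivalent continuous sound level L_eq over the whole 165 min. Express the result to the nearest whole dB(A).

76 dB(A)

The energy average is taken in the linear domain: L_eq = 10·log₁₀[(Σ tᵢ·10^(Lᵢ/10))/T], T = 165 min.
Σ tᵢ·10^(Lᵢ/10) = 5·10^(83/10) + 120·10^(72/10) + 40·10^(79/10) = 6.077e+09.
L_eq = 10·log₁₀(6.077e+09/165) = 75.66 dB(A).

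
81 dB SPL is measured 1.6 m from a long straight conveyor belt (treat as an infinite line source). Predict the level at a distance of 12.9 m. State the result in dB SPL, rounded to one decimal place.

For a line source, L₂ = L₁ − 10·log₁₀(r₂/r₁).
L₂ = 81 − 10·log₁₀(12.9/1.6) = 81 − 9.065 = 71.94 dB SPL.

71.9 dB SPL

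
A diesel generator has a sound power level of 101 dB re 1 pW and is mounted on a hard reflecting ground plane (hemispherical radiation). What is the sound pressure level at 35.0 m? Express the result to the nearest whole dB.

Free-field hemispherical radiation: L_p = L_w − 10·log₁₀(2π·r²), r = 35.0 m.
2π·r² = 7697 m², 10·log₁₀ of that is 38.863 dB.
L_p = 101 − 38.863 = 62.14 dB.

62 dB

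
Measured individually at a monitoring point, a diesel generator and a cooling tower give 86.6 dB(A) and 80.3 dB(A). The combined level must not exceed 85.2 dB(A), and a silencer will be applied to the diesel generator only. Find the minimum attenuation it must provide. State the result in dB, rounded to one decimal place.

3.1 dB

Everything except the diesel generator sums to 10^(80.3/10) = 1.072e+08 in linear terms, 80.30 dB(A).
To meet 85.2 dB(A) overall, the treated diesel generator may contribute at most 10^(85.2/10) − 1.072e+08 = 2.240e+08, i.e. 83.50 dB(A).
Required insertion loss = 86.6 − 83.50 = 3.10 dB.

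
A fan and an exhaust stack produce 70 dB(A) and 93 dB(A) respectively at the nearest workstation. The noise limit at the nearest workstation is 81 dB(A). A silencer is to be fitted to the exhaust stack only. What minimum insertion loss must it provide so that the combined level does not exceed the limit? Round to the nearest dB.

Fixed contribution from the other source: Σ 10^(L/10) = 10^(70/10) = 1.000e+07 (70.00 dB(A)).
To meet 81 dB(A) overall, the treated exhaust stack may contribute at most 10^(81/10) − 1.000e+07 = 1.159e+08, i.e. 80.64 dB(A).
Required insertion loss = 93 − 80.64 = 12.36 dB.

12 dB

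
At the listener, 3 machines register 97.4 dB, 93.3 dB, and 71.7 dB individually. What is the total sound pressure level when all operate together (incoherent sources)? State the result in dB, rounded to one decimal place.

98.8 dB

Incoherent sources combine by intensity addition: L_total = 10·log₁₀(Σ 10^(L_i/10)).
Σ 10^(L/10) = 10^(97.4/10) + 10^(93.3/10) + 10^(71.7/10) = 7.648e+09.
L_total = 10·log₁₀(7.648e+09) = 98.84 dB.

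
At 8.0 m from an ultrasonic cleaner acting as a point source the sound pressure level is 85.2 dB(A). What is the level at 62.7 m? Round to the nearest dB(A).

67 dB(A)

Spherical spreading from a point source gives a 20·log₁₀(r₂/r₁) drop.
L₂ = 85.2 − 20·log₁₀(62.7/8.0) = 85.2 − 17.884 = 67.32 dB(A).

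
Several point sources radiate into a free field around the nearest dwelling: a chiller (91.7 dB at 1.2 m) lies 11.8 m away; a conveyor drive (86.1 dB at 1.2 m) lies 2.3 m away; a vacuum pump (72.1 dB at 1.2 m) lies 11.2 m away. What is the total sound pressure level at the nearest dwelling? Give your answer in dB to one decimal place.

81.0 dB

First find each source's level at the receiver (point-source: −20·log₁₀(r/r_ref)), then combine on an intensity basis.
chiller: 91.7 − 20·log₁₀(11.8/1.2) = 91.7 − 19.85 = 71.85 dB.
conveyor drive: 86.1 − 20·log₁₀(2.3/1.2) = 86.1 − 5.65 = 80.45 dB.
vacuum pump: 72.1 − 20·log₁₀(11.2/1.2) = 72.1 − 19.40 = 52.70 dB.
Σ 10^(L/10) = 1.264e+08 → L_total = 10·log₁₀(1.264e+08) = 81.02 dB.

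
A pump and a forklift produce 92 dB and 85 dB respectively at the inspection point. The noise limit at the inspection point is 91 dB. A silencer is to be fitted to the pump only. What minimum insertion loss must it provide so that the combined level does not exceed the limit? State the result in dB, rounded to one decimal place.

Everything except the pump sums to 10^(85/10) = 3.162e+08 in linear terms, 85.00 dB.
The limit corresponds to 10^(91/10) = 1.259e+09; subtracting the fixed part leaves 9.427e+08 for the pump, i.e. 89.74 dB.
So the pump must be reduced from 92 to 89.74 dB: IL = 2.26 dB.

2.3 dB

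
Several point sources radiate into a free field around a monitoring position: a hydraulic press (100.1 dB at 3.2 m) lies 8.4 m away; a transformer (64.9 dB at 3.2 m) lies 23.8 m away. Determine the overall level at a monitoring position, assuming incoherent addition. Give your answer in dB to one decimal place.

First find each source's level at the receiver (point-source: −20·log₁₀(r/r_ref)), then combine on an intensity basis.
hydraulic press: 100.1 − 20·log₁₀(8.4/3.2) = 100.1 − 8.38 = 91.72 dB.
transformer: 64.9 − 20·log₁₀(23.8/3.2) = 64.9 − 17.43 = 47.47 dB.
Σ 10^(L/10) = 1.485e+09 → L_total = 10·log₁₀(1.485e+09) = 91.72 dB.

91.7 dB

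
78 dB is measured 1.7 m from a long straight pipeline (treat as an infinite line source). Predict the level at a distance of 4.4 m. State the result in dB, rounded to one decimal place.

73.9 dB

For a line source, L₂ = L₁ − 10·log₁₀(r₂/r₁).
L₂ = 78 − 10·log₁₀(4.4/1.7) = 78 − 4.130 = 73.87 dB.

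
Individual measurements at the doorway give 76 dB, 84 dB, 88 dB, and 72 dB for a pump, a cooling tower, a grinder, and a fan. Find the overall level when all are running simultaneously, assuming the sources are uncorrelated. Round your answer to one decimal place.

For uncorrelated sources the intensities add, so convert each level to linear form, sum, and take 10·log₁₀ of the total.
Σ 10^(L/10) = 10^(76/10) + 10^(84/10) + 10^(88/10) + 10^(72/10) = 9.378e+08.
L_total = 10·log₁₀(9.378e+08) = 89.72 dB.

89.7 dB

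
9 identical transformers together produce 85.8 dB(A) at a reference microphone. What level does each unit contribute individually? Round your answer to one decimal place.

Dividing the total intensity by 9 lowers the level by 10·log₁₀ 9 = 9.542 dB: L₁ = 85.8 − 9.542.

76.3 dB(A)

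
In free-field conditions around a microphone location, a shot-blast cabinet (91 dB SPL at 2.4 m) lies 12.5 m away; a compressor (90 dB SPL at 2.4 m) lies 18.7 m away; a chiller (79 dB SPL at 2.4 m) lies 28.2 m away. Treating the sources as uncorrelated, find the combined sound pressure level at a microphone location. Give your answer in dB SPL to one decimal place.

78.0 dB SPL

Apply inverse-square spreading to bring every level to the receiver, then sum 10^(L/10).
shot-blast cabinet: 91 − 20·log₁₀(12.5/2.4) = 91 − 14.33 = 76.67 dB SPL.
compressor: 90 − 20·log₁₀(18.7/2.4) = 90 − 17.83 = 72.17 dB SPL.
chiller: 79 − 20·log₁₀(28.2/2.4) = 79 − 21.40 = 57.60 dB SPL.
Σ 10^(L/10) = 6.346e+07 → L_total = 10·log₁₀(6.346e+07) = 78.02 dB SPL.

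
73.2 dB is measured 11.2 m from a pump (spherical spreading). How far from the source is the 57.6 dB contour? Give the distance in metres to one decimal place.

67.5 m

For a point source L₁ − L₂ = 20·log₁₀(r₂/r₁), so r₂ = r₁·10^((L₁−L₂)/20).
r₂ = 11.2·10^((73.2−57.6)/20) = 11.2·10^(15.6/20) = 67.49 m.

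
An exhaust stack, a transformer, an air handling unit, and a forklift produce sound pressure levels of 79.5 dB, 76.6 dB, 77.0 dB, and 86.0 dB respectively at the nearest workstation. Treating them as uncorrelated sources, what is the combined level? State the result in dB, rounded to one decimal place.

For uncorrelated sources the intensities add, so convert each level to linear form, sum, and take 10·log₁₀ of the total.
Σ 10^(L/10) = 10^(79.5/10) + 10^(76.6/10) + 10^(77.0/10) + 10^(86.0/10) = 5.831e+08.
L_total = 10·log₁₀(5.831e+08) = 87.66 dB.

87.7 dB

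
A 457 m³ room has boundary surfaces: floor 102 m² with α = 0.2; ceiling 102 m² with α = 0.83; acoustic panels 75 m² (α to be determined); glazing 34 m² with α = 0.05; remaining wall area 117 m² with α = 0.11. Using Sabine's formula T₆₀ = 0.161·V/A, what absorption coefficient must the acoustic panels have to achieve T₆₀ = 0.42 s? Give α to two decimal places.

A = 0.161·V/T₆₀ = 0.161·457/0.42 = 175.18 m² sabins.
Absorption from the other surfaces = 102·0.2 + 102·0.83 + 34·0.05 + 117·0.11 = 119.63 m², so the acoustic panels must supply 55.55 m² over 75 m².
α = 55.55/75 = 0.741.

0.74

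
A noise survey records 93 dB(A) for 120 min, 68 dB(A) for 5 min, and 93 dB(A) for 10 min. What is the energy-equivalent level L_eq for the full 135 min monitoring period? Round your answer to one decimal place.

92.8 dB(A)

The energy average is taken in the linear domain: L_eq = 10·log₁₀[(Σ tᵢ·10^(Lᵢ/10))/T], T = 135 min.
Σ tᵢ·10^(Lᵢ/10) = 120·10^(93/10) + 5·10^(68/10) + 10·10^(93/10) = 2.594e+11.
L_eq = 10·log₁₀(2.594e+11/135) = 92.84 dB(A).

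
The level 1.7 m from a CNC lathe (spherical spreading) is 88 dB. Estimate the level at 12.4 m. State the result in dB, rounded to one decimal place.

For a point source, L₂ = L₁ − 20·log₁₀(r₂/r₁).
L₂ = 88 − 20·log₁₀(12.4/1.7) = 88 − 17.259 = 70.74 dB.

70.7 dB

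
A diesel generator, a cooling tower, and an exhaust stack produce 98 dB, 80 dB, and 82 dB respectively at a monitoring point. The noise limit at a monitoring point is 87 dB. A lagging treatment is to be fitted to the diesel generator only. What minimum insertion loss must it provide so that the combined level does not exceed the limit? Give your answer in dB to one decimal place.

14.1 dB

Everything except the diesel generator sums to 10^(80/10) + 10^(82/10) = 2.585e+08 in linear terms, 84.12 dB.
The limit corresponds to 10^(87/10) = 5.012e+08; subtracting the fixed part leaves 2.427e+08 for the diesel generator, i.e. 83.85 dB.
So the diesel generator must be reduced from 98 to 83.85 dB: IL = 14.15 dB.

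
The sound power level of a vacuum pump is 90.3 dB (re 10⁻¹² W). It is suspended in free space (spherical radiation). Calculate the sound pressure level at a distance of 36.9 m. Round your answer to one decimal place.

L_p = L_w − 10·log₁₀(4π·r²) with r = 36.9 m.
4π·r² = 1.711e+04 m², 10·log₁₀ of that is 42.333 dB.
L_p = 90.3 − 42.333 = 47.97 dB.

48.0 dB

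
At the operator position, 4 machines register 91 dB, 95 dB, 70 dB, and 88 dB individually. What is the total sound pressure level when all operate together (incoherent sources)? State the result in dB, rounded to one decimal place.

97.0 dB

For uncorrelated sources the intensities add, so convert each level to linear form, sum, and take 10·log₁₀ of the total.
Σ 10^(L/10) = 10^(91/10) + 10^(95/10) + 10^(70/10) + 10^(88/10) = 5.062e+09.
L_total = 10·log₁₀(5.062e+09) = 97.04 dB.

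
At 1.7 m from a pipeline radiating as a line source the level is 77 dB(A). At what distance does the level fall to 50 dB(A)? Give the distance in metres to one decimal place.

852.0 m

Line-source spreading drops the level by 10·log₁₀(r₂/r₁); inverting, r₂/r₁ = 10^(ΔL/10).
r₂ = 1.7·10^((77−50)/10) = 1.7·10^(27.0/10) = 852.02 m.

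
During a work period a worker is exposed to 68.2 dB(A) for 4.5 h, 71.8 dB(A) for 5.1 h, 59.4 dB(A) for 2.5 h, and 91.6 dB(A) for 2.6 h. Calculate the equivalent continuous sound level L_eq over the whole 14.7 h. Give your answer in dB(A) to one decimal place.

The energy average is taken in the linear domain: L_eq = 10·log₁₀[(Σ tᵢ·10^(Lᵢ/10))/T], T = 14.7 h.
Σ tᵢ·10^(Lᵢ/10) = 4.5·10^(68.2/10) + 5.1·10^(71.8/10) + 2.5·10^(59.4/10) + 2.6·10^(91.6/10) = 3.867e+09.
L_eq = 10·log₁₀(3.867e+09/14.7) = 84.20 dB(A).

84.2 dB(A)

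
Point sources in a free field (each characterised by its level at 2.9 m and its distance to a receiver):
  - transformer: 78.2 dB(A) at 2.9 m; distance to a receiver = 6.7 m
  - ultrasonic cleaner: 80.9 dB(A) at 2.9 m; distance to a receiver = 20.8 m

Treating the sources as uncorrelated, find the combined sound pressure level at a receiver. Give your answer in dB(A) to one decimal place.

Propagate each source to the receiver with L = L_ref − 20·log₁₀(r/r_ref), then add intensities.
transformer: 78.2 − 20·log₁₀(6.7/2.9) = 78.2 − 7.27 = 70.93 dB(A).
ultrasonic cleaner: 80.9 − 20·log₁₀(20.8/2.9) = 80.9 − 17.11 = 63.79 dB(A).
Σ 10^(L/10) = 1.477e+07 → L_total = 10·log₁₀(1.477e+07) = 71.69 dB(A).

71.7 dB(A)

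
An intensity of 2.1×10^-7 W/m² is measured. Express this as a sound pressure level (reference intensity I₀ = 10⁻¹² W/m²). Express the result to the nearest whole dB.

I/I₀ = 2.1×10^-7/10⁻¹² = 2.1×10^5, and L = 10·log₁₀(I/I₀).
L = 10·(0.3222 + 5) = 53.22 dB.

53 dB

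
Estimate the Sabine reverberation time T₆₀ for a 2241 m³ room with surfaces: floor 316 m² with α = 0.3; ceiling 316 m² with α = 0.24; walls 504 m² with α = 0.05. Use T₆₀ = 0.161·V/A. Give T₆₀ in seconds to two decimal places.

1.84 s

A = Σ Sᵢαᵢ = 316·0.3 + 316·0.24 + 504·0.05 = 195.84 m².
T₆₀ = 0.161·V/A = 0.161·2241/195.84 = 1.842 s.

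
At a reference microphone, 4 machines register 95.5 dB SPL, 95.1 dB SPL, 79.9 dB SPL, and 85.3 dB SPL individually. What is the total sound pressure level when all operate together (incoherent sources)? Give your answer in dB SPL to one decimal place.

Incoherent sources combine by intensity addition: L_total = 10·log₁₀(Σ 10^(L_i/10)).
Σ 10^(L/10) = 10^(95.5/10) + 10^(95.1/10) + 10^(79.9/10) + 10^(85.3/10) = 7.221e+09.
L_total = 10·log₁₀(7.221e+09) = 98.59 dB SPL.

98.6 dB SPL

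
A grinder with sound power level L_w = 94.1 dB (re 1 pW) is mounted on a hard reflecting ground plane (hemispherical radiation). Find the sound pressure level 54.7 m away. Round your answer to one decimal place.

51.4 dB

The power spreads over a hemisphere of area 2π·r², so L_p = L_w − 10·log₁₀(2π·r²).
2π·r² = 1.88e+04 m², 10·log₁₀ of that is 42.742 dB.
L_p = 94.1 − 42.742 = 51.36 dB.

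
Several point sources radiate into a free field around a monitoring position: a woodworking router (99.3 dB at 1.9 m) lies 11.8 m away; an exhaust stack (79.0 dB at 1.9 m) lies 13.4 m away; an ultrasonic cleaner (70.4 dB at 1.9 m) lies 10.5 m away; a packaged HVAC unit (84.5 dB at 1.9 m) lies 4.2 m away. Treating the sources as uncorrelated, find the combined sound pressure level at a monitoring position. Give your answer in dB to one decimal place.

84.5 dB

Apply inverse-square spreading to bring every level to the receiver, then sum 10^(L/10).
woodworking router: 99.3 − 20·log₁₀(11.8/1.9) = 99.3 − 15.86 = 83.44 dB.
exhaust stack: 79.0 − 20·log₁₀(13.4/1.9) = 79.0 − 16.97 = 62.03 dB.
ultrasonic cleaner: 70.4 − 20·log₁₀(10.5/1.9) = 70.4 − 14.85 = 55.55 dB.
packaged HVAC unit: 84.5 − 20·log₁₀(4.2/1.9) = 84.5 − 6.89 = 77.61 dB.
Σ 10^(L/10) = 2.803e+08 → L_total = 10·log₁₀(2.803e+08) = 84.48 dB.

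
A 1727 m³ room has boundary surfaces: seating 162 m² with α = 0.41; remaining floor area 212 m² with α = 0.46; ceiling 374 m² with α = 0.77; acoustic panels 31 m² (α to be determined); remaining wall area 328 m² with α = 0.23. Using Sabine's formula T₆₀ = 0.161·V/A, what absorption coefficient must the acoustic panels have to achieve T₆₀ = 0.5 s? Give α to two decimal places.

Required total absorption A = 0.161·1727/0.5 = 556.09 m².
Absorption from the other surfaces = 162·0.41 + 212·0.46 + 374·0.77 + 328·0.23 = 527.36 m², so the acoustic panels must supply 28.73 m² over 31 m².
α = 28.73/31 = 0.927.

0.93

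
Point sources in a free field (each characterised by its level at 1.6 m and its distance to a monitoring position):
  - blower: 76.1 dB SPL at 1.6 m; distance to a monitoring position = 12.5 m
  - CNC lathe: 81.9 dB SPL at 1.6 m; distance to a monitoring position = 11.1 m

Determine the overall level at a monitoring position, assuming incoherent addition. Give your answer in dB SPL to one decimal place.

65.9 dB SPL

First find each source's level at the receiver (point-source: −20·log₁₀(r/r_ref)), then combine on an intensity basis.
blower: 76.1 − 20·log₁₀(12.5/1.6) = 76.1 − 17.86 = 58.24 dB SPL.
CNC lathe: 81.9 − 20·log₁₀(11.1/1.6) = 81.9 − 16.82 = 65.08 dB SPL.
Σ 10^(L/10) = 3.886e+06 → L_total = 10·log₁₀(3.886e+06) = 65.89 dB SPL.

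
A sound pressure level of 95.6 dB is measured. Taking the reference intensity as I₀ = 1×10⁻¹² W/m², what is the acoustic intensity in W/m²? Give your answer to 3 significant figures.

0.00363 W/m²

I/I₀ = 10^(95.6/10) = 3.631e+09, so I = 3.631e+09 × 10⁻¹² W/m².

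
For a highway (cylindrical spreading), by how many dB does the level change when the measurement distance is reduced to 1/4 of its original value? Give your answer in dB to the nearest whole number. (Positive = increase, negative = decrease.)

+6 dB

Line-source spreading: ΔL = −10·log₁₀(r₂/r₁).
ΔL = −10·log₁₀(0.25) = +6.02 dB.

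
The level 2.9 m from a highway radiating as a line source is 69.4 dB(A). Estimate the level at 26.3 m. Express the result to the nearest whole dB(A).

Line-source attenuation: ΔL = 10·log₁₀(r₂/r₁) = 10·log₁₀(26.3/2.9) = 9.576 dB.
L₂ = 69.4 − 10·log₁₀(26.3/2.9) = 69.4 − 9.576 = 59.82 dB(A).

60 dB(A)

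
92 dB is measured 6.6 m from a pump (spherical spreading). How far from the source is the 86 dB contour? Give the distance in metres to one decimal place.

13.2 m

The 6.0 dB drop corresponds to a distance ratio of 10^(6.0/20) for a point source.
r₂ = 6.6·10^((92−86)/20) = 6.6·10^(6.0/20) = 13.17 m.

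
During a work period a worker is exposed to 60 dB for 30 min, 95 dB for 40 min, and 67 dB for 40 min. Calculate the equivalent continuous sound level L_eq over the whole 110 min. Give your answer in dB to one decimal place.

90.6 dB

The energy average is taken in the linear domain: L_eq = 10·log₁₀[(Σ tᵢ·10^(Lᵢ/10))/T], T = 110 min.
Σ tᵢ·10^(Lᵢ/10) = 30·10^(60/10) + 40·10^(95/10) + 40·10^(67/10) = 1.267e+11.
L_eq = 10·log₁₀(1.267e+11/110) = 90.61 dB.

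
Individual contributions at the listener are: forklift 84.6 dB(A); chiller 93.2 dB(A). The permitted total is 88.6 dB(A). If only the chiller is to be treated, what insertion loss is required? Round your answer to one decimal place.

6.8 dB

The untreated sources together contribute 10^(84.6/10) = 2.884e+08, i.e. 84.60 dB(A).
The limit corresponds to 10^(88.6/10) = 7.244e+08; subtracting the fixed part leaves 4.360e+08 for the chiller, i.e. 86.40 dB(A).
So the chiller must be reduced from 93.2 to 86.40 dB(A): IL = 6.80 dB.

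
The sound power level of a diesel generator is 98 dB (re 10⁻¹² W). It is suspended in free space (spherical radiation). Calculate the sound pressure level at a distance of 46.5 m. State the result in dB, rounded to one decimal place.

53.7 dB

Free-field spherical radiation: L_p = L_w − 10·log₁₀(4π·r²), r = 46.5 m.
4π·r² = 2.717e+04 m², 10·log₁₀ of that is 44.341 dB.
L_p = 98 − 44.341 = 53.66 dB.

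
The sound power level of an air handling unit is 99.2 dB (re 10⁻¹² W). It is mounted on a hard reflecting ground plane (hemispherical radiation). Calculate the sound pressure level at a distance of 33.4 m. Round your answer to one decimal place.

The power spreads over a hemisphere of area 2π·r², so L_p = L_w − 10·log₁₀(2π·r²).
2π·r² = 7009 m², 10·log₁₀ of that is 38.457 dB.
L_p = 99.2 − 38.457 = 60.74 dB.

60.7 dB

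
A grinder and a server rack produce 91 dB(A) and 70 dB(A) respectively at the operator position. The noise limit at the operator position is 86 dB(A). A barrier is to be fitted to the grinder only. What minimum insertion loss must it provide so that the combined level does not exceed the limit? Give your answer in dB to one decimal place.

5.1 dB

Fixed contribution from the other source: Σ 10^(L/10) = 10^(70/10) = 1.000e+07 (70.00 dB(A)).
To meet 86 dB(A) overall, the treated grinder may contribute at most 10^(86/10) − 1.000e+07 = 3.881e+08, i.e. 85.89 dB(A).
So the grinder must be reduced from 91 to 85.89 dB(A): IL = 5.11 dB.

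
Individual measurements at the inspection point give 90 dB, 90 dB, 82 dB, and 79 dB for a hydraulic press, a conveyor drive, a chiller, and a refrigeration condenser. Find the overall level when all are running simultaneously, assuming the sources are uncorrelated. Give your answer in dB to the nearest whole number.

For uncorrelated sources the intensities add, so convert each level to linear form, sum, and take 10·log₁₀ of the total.
Σ 10^(L/10) = 10^(90/10) + 10^(90/10) + 10^(82/10) + 10^(79/10) = 2.238e+09.
L_total = 10·log₁₀(2.238e+09) = 93.50 dB.

93 dB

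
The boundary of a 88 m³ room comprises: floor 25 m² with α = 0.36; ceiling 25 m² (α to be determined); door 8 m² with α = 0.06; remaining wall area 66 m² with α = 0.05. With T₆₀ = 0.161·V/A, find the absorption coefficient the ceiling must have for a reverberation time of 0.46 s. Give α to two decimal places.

Required total absorption A = 0.161·88/0.46 = 30.80 m².
Absorption from the other surfaces = 25·0.36 + 8·0.06 + 66·0.05 = 12.78 m², so the ceiling must supply 18.02 m² over 25 m².
α = 18.02/25 = 0.721.

0.72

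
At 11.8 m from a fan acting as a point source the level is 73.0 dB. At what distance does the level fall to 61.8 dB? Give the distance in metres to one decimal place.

Point-source spreading drops the level by 20·log₁₀(r₂/r₁); inverting, r₂/r₁ = 10^(ΔL/20).
r₂ = 11.8·10^((73.0−61.8)/20) = 11.8·10^(11.2/20) = 42.84 m.

42.8 m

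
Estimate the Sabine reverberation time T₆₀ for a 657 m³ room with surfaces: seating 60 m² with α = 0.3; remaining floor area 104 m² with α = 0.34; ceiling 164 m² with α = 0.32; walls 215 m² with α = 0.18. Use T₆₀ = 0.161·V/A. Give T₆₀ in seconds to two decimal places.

0.73 s

A = Σ Sᵢαᵢ = 60·0.3 + 104·0.34 + 164·0.32 + 215·0.18 = 144.54 m².
T₆₀ = 0.161·V/A = 0.161·657/144.54 = 0.732 s.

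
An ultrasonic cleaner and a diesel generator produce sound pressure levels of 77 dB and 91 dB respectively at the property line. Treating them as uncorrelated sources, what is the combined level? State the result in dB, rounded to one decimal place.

91.2 dB

Incoherent sources combine by intensity addition: L_total = 10·log₁₀(Σ 10^(L_i/10)).
Σ 10^(L/10) = 10^(77/10) + 10^(91/10) = 1.309e+09.
L_total = 10·log₁₀(1.309e+09) = 91.17 dB.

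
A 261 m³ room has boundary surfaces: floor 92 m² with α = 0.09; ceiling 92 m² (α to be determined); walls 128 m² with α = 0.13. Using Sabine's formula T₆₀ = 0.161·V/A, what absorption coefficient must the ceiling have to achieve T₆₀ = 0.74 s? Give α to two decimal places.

A = 0.161·V/T₆₀ = 0.161·261/0.74 = 56.79 m² sabins.
Absorption from the other surfaces = 92·0.09 + 128·0.13 = 24.92 m², so the ceiling must supply 31.87 m² over 92 m².
α = 31.87/92 = 0.346.

0.35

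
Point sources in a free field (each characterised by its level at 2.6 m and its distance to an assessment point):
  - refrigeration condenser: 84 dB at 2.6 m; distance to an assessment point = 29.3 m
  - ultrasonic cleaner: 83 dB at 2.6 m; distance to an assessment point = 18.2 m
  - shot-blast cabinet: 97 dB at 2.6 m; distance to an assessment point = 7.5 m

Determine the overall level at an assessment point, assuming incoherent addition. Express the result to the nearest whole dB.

88 dB

First find each source's level at the receiver (point-source: −20·log₁₀(r/r_ref)), then combine on an intensity basis.
refrigeration condenser: 84 − 20·log₁₀(29.3/2.6) = 84 − 21.04 = 62.96 dB.
ultrasonic cleaner: 83 − 20·log₁₀(18.2/2.6) = 83 − 16.90 = 66.10 dB.
shot-blast cabinet: 97 − 20·log₁₀(7.5/2.6) = 97 − 9.20 = 87.80 dB.
Σ 10^(L/10) = 6.084e+08 → L_total = 10·log₁₀(6.084e+08) = 87.84 dB.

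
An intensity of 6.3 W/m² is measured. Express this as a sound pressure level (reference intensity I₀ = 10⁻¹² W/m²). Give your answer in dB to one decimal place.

128.0 dB

I/I₀ = 6.3/10⁻¹² = 6.3×10^12, and L = 10·log₁₀(I/I₀).
L = 10·(0.7993 + 12) = 127.99 dB.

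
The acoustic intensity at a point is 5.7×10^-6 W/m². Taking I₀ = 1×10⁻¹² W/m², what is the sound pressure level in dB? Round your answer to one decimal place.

67.6 dB

I/I₀ = 5.7×10^-6/10⁻¹² = 5.7×10^6, and L = 10·log₁₀(I/I₀).
L = 10·(0.7559 + 6) = 67.56 dB.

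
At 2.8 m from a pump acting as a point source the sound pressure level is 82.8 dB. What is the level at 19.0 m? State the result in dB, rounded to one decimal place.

66.2 dB

Spherical spreading from a point source gives a 20·log₁₀(r₂/r₁) drop.
L₂ = 82.8 − 20·log₁₀(19.0/2.8) = 82.8 − 16.632 = 66.17 dB.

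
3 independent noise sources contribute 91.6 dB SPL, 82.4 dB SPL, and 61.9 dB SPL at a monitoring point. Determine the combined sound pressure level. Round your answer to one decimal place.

For uncorrelated sources the intensities add, so convert each level to linear form, sum, and take 10·log₁₀ of the total.
Σ 10^(L/10) = 10^(91.6/10) + 10^(82.4/10) + 10^(61.9/10) = 1.621e+09.
L_total = 10·log₁₀(1.621e+09) = 92.10 dB SPL.

92.1 dB SPL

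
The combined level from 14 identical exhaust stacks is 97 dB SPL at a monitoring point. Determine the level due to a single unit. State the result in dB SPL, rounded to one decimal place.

14 equal contributions raise the level by 10·log₁₀ 14 = 11.461 dB, so each unit alone gives 97 − 11.461.

85.5 dB SPL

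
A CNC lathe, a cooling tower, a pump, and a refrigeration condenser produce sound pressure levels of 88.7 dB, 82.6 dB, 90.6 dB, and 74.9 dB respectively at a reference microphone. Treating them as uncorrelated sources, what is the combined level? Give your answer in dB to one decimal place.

Incoherent sources combine by intensity addition: L_total = 10·log₁₀(Σ 10^(L_i/10)).
Σ 10^(L/10) = 10^(88.7/10) + 10^(82.6/10) + 10^(90.6/10) + 10^(74.9/10) = 2.102e+09.
L_total = 10·log₁₀(2.102e+09) = 93.23 dB.

93.2 dB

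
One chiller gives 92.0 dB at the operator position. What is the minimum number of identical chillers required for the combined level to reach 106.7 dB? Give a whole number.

30

Need L₁ + 10·log₁₀ N ≥ 106.7, i.e. log₁₀ N ≥ 1.47.
N ≥ 10^(14.7/10) = 29.512, so N = 30.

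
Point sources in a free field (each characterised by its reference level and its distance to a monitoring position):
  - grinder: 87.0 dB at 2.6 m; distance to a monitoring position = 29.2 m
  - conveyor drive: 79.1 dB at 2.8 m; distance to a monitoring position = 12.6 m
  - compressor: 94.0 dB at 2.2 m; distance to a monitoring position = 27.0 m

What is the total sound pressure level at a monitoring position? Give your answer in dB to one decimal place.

First find each source's level at the receiver (point-source: −20·log₁₀(r/r_ref)), then combine on an intensity basis.
grinder: 87.0 − 20·log₁₀(29.2/2.6) = 87.0 − 21.01 = 65.99 dB.
conveyor drive: 79.1 − 20·log₁₀(12.6/2.8) = 79.1 − 13.06 = 66.04 dB.
compressor: 94.0 − 20·log₁₀(27.0/2.2) = 94.0 − 21.78 = 72.22 dB.
Σ 10^(L/10) = 2.466e+07 → L_total = 10·log₁₀(2.466e+07) = 73.92 dB.

73.9 dB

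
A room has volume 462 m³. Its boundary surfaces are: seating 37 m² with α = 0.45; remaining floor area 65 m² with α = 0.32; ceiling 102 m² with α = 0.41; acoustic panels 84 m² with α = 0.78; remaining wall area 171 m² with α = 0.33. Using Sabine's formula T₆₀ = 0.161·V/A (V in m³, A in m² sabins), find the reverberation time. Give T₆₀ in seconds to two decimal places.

Summing Sᵢαᵢ: 37·0.45 + 65·0.32 + 102·0.41 + 84·0.78 + 171·0.33 = 201.22 m².
T₆₀ = 0.161·V/A = 0.161·462/201.22 = 0.370 s.

0.37 s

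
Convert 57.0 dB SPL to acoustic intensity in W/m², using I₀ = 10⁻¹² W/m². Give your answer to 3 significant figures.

I/I₀ = 10^(57.0/10) = 5.012e+05, so I = 5.012e+05 × 10⁻¹² W/m².

5.01e-07 W/m²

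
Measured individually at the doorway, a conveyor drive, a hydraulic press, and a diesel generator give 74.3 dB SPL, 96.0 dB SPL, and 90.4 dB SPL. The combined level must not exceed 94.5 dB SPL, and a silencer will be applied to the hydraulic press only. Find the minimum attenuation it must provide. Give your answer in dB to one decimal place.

3.7 dB

The untreated sources together contribute 10^(74.3/10) + 10^(90.4/10) = 1.123e+09, i.e. 90.51 dB SPL.
To meet 94.5 dB SPL overall, the treated hydraulic press may contribute at most 10^(94.5/10) − 1.123e+09 = 1.695e+09, i.e. 92.29 dB SPL.
Required insertion loss = 96.0 − 92.29 = 3.71 dB.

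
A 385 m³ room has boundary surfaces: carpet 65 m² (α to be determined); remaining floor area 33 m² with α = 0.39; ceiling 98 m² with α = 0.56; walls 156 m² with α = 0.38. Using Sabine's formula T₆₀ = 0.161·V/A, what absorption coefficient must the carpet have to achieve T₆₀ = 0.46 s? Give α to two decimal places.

0.12

A = 0.161·V/T₆₀ = 0.161·385/0.46 = 134.75 m² sabins.
Absorption from the other surfaces = 33·0.39 + 98·0.56 + 156·0.38 = 127.03 m², so the carpet must supply 7.72 m² over 65 m².
α = 7.72/65 = 0.119.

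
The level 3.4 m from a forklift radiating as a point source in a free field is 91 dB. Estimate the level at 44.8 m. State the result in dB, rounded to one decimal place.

68.6 dB

Spherical spreading from a point source gives a 20·log₁₀(r₂/r₁) drop.
L₂ = 91 − 20·log₁₀(44.8/3.4) = 91 − 22.396 = 68.60 dB.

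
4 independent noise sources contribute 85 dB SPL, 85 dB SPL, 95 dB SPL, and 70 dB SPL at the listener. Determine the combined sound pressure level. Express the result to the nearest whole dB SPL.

96 dB SPL

For uncorrelated sources the intensities add, so convert each level to linear form, sum, and take 10·log₁₀ of the total.
Σ 10^(L/10) = 10^(85/10) + 10^(85/10) + 10^(95/10) + 10^(70/10) = 3.805e+09.
L_total = 10·log₁₀(3.805e+09) = 95.80 dB SPL.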